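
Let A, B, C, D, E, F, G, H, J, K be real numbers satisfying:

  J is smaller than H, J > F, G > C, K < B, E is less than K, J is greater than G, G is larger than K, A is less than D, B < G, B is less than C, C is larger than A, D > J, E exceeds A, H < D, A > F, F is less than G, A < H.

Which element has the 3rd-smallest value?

E

Piecing the relations together gives one ordering: F < A < E < K < B < C < G < J < H < D.
The 3rd smallest is E.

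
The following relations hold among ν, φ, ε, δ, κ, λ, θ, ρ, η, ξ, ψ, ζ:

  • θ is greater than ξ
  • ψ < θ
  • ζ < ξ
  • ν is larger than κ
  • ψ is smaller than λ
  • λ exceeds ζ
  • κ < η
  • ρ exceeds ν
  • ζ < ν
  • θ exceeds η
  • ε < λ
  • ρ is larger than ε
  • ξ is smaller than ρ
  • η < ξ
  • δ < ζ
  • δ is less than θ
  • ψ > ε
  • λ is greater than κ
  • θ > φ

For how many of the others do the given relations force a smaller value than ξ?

Directly below ξ: ζ, η.
One step further: δ, κ (4 so far).
Nothing else is reachable below ξ; 4 in all.

4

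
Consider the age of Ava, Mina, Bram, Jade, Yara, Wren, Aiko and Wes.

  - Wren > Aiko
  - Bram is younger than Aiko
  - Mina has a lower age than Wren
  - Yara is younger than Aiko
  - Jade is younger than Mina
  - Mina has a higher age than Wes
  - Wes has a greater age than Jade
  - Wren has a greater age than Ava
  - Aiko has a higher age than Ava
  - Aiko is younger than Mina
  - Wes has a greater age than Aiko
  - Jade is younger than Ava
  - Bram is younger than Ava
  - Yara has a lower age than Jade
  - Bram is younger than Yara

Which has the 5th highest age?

Ava

Chaining the given pairs: Bram < Yara < Jade < Ava < Aiko < Wes < Mina < Wren.
The 5th largest is Ava.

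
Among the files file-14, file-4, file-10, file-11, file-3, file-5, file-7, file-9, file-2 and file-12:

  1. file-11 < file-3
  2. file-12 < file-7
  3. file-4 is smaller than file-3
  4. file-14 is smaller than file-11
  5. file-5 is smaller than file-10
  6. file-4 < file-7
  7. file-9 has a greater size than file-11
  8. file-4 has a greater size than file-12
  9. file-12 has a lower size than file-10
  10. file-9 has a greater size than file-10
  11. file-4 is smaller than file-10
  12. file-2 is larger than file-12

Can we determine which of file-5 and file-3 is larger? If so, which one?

Following every chain through file-5: above file-5 we get file-10, file-9.
file-3 is not reached, and no chain runs the other way from file-3 to file-5.
So the given relations leave the order of file-5 and file-3 undetermined.

undetermined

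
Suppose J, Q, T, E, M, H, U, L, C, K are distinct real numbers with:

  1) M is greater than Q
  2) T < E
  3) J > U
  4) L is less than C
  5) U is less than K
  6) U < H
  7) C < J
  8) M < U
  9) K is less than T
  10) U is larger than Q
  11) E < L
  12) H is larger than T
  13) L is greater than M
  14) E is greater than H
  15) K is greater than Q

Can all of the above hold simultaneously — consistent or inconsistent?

consistent

The single ordering Q < M < U < K < T < H < E < L < C < J satisfies every listed relation, so no contradiction arises.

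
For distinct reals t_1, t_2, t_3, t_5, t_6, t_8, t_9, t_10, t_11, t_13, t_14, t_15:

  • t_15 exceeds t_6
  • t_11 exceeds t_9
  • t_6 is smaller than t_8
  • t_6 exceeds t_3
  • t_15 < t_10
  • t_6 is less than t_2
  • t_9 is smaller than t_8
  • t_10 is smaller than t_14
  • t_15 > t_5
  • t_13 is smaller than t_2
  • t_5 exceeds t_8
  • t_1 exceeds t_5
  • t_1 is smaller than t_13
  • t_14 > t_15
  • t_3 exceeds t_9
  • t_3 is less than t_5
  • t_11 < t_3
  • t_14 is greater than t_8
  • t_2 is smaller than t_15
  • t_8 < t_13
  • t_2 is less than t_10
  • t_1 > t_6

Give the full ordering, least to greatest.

Nothing is placed below t_9, so it is least; from there t_9 < t_11; t_11 < t_3; t_3 < t_6; t_6 < t_8; t_8 < t_5; t_5 < t_1; t_1 < t_13; t_13 < t_2; t_2 < t_15; t_15 < t_10; t_10 < t_14, each given directly.

t_9 < t_11 < t_3 < t_6 < t_8 < t_5 < t_1 < t_13 < t_2 < t_15 < t_10 < t_14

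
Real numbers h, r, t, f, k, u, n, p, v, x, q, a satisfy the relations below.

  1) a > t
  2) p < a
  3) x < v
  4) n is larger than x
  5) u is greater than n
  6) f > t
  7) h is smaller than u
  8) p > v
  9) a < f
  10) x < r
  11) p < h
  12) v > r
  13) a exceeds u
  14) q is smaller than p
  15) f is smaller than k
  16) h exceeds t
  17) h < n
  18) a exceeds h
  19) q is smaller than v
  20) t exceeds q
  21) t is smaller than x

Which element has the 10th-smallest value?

Piecing the relations together gives one ordering: q < t < x < r < v < p < h < n < u < a < f < k.
The 10th smallest is a.

a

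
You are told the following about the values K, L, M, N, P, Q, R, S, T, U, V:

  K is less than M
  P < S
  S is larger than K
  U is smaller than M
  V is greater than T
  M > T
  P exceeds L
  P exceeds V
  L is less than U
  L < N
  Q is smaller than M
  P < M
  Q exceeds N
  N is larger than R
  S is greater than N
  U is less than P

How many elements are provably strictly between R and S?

Chaining upward from R reaches: N, Q, M.
Chaining downward from S reaches: T, L, V, K, U, N, P.
Strictly between R and S are those in both lists: N — 1 element.

1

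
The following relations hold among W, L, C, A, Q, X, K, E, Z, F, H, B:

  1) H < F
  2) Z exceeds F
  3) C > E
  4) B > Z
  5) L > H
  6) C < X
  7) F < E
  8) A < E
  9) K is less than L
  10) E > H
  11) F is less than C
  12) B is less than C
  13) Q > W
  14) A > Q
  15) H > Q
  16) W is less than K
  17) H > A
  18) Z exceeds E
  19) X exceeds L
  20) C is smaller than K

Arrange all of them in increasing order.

The consecutive links are each given: W < Q; Q < A; A < H; H < F; F < E; E < Z; Z < B; B < C; C < K; K < L; L < X.

W < Q < A < H < F < E < Z < B < C < K < L < X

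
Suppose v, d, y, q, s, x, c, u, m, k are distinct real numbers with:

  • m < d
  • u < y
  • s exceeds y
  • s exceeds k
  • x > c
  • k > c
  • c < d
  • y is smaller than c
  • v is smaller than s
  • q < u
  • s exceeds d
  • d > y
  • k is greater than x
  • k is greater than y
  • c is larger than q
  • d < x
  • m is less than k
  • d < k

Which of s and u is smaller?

The relevant relations are u < y; y < d; d < x; x < k; k < s.
Chaining these gives u < y < d < x < k < s.
So u < s; u is the smaller of the two.

u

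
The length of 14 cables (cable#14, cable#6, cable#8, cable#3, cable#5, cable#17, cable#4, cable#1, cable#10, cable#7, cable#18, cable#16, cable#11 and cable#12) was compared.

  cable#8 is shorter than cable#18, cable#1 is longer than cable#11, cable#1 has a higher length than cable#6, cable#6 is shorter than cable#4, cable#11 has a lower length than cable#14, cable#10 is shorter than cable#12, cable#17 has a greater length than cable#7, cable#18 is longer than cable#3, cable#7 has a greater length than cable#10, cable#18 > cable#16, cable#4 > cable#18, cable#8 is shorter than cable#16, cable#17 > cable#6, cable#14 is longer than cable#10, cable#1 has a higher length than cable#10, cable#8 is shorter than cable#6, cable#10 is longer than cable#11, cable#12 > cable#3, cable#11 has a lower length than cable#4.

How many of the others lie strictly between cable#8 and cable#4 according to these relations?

3

Chaining upward from cable#8 reaches: cable#16, cable#18, cable#6, cable#17, cable#1.
Chaining downward from cable#4 reaches: cable#3, cable#11, cable#16, cable#18, cable#6.
Strictly between cable#8 and cable#4 are those in both lists: cable#16, cable#18, cable#6 — 3 elements.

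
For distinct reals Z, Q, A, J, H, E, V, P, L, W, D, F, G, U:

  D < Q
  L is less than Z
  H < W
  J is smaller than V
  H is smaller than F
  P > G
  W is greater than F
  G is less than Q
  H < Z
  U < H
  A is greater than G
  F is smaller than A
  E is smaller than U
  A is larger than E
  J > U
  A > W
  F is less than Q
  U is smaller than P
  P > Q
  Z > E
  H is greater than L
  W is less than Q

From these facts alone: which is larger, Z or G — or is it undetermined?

undetermined

Following every chain through Z: below Z we get E, U, L, H.
G is not reached, and no chain runs the other way from G to Z.
So the given relations leave the order of Z and G undetermined.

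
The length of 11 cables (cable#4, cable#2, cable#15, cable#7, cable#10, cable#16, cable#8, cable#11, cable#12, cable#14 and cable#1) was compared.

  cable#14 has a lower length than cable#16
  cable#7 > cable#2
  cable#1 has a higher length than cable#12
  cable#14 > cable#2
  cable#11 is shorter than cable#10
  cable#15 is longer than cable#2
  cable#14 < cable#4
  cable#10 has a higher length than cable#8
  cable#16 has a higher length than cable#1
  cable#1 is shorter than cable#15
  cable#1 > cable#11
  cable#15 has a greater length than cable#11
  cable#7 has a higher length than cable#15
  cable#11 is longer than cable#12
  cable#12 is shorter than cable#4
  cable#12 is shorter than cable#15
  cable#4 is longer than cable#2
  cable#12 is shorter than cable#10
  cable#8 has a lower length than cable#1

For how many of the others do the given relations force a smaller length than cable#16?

6

Directly below cable#16: cable#1, cable#14.
One step further: cable#8, cable#12, cable#2, cable#11 (6 so far).
No other element is forced below cable#16 by the given relations, so the count is 6.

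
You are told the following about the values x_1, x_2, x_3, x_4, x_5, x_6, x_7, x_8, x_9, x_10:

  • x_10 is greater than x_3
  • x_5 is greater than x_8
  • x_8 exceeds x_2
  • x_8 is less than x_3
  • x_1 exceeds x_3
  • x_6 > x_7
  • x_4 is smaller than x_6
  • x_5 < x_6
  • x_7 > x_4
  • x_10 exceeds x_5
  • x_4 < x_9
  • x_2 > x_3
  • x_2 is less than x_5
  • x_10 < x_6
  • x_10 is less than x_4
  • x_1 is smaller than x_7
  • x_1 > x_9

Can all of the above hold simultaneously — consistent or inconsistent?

inconsistent

We have x_2 < x_8 stated directly, yet also x_8 < x_3 < x_2 by chaining the others — so x_8 < x_2. Contradiction.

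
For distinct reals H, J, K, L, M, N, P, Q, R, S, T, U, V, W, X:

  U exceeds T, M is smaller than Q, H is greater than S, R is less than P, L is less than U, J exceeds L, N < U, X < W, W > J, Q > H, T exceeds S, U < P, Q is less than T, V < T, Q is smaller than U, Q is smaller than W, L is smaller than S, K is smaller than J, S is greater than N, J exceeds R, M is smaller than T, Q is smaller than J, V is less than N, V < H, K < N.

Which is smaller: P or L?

L < S and S < H give L < H.
With H < Q: L < S < H < Q.
With Q < T: L < S < H < Q < T.
Then T < U extends the chain to U.
With U < P: L < S < H < Q < T < U < P.
So L < P; L is the smaller of the two.

L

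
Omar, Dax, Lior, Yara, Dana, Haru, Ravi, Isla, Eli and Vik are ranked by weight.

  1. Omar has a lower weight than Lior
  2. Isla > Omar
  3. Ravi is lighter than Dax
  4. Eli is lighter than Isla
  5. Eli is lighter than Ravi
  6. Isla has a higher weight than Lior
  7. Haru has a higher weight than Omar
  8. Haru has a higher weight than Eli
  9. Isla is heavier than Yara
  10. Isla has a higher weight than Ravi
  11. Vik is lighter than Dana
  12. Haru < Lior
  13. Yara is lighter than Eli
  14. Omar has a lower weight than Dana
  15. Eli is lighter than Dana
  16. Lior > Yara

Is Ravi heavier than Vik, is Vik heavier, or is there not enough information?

Following every chain through Vik: above Vik we get Dana.
Ravi is not reached, and no chain runs the other way from Ravi to Vik.
So the given relations leave the order of Vik and Ravi undetermined.

undetermined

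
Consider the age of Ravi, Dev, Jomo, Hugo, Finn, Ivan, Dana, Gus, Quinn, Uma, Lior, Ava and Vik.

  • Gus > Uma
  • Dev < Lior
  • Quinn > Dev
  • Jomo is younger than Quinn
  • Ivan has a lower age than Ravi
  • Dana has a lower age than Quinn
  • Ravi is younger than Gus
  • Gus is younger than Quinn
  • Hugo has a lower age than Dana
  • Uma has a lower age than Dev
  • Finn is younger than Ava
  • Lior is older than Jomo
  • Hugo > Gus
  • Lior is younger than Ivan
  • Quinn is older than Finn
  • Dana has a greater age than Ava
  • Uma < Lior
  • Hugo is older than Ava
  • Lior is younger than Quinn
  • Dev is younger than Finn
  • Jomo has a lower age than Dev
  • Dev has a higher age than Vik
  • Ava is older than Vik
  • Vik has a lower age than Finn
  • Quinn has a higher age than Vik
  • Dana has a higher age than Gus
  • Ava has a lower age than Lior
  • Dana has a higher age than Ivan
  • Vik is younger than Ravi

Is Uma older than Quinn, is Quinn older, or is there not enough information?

Quinn

The relevant relations are Uma < Dev; Dev < Finn; Finn < Ava; Ava < Lior; Lior < Ivan; Ivan < Ravi; Ravi < Gus; Gus < Hugo; Hugo < Dana; Dana < Quinn.
Chaining these gives Uma < Dev < Finn < Ava < Lior < Ivan < Ravi < Gus < Hugo < Dana < Quinn.
So Quinn is older.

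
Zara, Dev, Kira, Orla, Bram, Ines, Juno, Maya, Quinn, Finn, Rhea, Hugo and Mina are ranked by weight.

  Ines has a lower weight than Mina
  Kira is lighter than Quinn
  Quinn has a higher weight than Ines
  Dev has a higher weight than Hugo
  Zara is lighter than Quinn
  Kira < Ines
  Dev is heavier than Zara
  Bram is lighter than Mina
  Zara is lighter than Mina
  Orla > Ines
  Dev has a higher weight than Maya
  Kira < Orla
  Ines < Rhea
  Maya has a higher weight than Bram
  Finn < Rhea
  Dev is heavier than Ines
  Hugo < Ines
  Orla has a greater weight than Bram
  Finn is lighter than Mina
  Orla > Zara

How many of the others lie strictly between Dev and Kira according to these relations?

The relations place Kira below Dev. An element lies strictly between them when it is forced above Kira and also forced below Dev.
Above Kira: {Ines, Quinn, Orla, Mina, Rhea}. Below Dev: {Bram, Zara, Hugo, Ines, Maya}.
Intersection: {Ines} — 1.

1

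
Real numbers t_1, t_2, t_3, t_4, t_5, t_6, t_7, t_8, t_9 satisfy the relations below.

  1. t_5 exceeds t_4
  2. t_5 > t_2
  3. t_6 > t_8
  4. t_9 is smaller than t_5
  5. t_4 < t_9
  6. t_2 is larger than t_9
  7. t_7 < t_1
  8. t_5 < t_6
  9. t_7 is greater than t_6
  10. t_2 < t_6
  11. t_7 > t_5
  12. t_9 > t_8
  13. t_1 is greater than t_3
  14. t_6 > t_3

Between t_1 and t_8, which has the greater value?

t_8 < t_9 < t_2 < t_5 < t_6 < t_7 < t_1, by transitivity through t_9, t_2, t_5, t_6, t_7.
So t_8 < t_1; t_1 is the larger of the two.

t_1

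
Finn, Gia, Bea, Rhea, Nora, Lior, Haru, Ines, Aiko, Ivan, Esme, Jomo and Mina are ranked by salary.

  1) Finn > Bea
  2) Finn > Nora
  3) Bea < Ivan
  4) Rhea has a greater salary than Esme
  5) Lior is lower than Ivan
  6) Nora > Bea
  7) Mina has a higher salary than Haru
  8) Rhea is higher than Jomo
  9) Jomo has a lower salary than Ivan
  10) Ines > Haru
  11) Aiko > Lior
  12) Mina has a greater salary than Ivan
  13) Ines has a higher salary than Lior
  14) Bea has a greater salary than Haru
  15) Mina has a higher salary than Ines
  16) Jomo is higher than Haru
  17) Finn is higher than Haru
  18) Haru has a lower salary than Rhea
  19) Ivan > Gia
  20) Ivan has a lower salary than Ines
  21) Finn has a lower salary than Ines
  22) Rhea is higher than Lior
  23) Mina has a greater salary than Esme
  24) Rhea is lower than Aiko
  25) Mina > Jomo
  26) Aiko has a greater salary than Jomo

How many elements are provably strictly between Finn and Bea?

Chaining upward from Bea reaches: Ivan, Nora, Ines, Mina.
Chaining downward from Finn reaches: Haru, Nora.
Strictly between Bea and Finn are those in both lists: Nora — 1 element.

1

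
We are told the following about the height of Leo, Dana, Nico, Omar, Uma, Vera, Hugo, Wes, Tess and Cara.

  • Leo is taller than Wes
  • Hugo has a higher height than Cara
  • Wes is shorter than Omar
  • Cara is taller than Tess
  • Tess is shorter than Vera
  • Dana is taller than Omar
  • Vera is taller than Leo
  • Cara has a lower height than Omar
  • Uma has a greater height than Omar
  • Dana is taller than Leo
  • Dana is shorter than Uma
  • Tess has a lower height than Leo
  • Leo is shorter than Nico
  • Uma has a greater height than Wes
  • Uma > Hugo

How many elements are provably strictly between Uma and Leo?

The relations place Leo below Uma. An element lies strictly between them when it is forced above Leo and also forced below Uma.
Above Leo: {Nico, Dana, Vera}. Below Uma: {Tess, Wes, Cara, Hugo, Omar, Dana}.
Intersection: {Dana} — 1.

1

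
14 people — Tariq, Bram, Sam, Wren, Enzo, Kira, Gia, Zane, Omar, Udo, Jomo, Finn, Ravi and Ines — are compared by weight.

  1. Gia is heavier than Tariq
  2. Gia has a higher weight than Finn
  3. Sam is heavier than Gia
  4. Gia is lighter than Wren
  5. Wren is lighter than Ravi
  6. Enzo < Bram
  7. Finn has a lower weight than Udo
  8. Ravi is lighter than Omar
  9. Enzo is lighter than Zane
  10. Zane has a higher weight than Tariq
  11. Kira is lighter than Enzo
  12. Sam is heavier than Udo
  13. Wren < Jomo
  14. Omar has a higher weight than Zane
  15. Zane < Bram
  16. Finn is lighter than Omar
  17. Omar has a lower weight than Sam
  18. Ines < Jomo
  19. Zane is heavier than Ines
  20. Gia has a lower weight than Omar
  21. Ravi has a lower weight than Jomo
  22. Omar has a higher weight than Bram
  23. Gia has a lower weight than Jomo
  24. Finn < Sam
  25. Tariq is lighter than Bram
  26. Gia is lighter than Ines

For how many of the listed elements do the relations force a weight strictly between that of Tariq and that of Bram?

3

The relations place Tariq below Bram. An element lies strictly between them when it is forced above Tariq and also forced below Bram.
Above Tariq: {Gia, Wren, Ravi, Ines, Zane, Omar, Jomo, Sam}. Below Bram: {Finn, Kira, Gia, Enzo, Ines, Zane}.
Intersection: {Gia, Ines, Zane} — 3.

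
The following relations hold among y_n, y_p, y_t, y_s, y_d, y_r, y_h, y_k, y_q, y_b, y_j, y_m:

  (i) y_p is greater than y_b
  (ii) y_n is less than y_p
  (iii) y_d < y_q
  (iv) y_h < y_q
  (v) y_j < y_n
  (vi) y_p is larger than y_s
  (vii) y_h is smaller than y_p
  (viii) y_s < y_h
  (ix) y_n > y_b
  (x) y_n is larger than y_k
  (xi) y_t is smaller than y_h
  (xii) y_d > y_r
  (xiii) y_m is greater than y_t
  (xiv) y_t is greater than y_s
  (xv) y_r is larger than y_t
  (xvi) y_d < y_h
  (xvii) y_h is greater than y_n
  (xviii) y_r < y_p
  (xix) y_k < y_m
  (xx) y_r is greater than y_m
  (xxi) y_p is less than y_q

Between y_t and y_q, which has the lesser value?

y_t

The relevant relations are y_t < y_m; y_m < y_r; y_r < y_d; y_d < y_h; y_h < y_p; y_p < y_q.
Chaining these gives y_t < y_m < y_r < y_d < y_h < y_p < y_q.
So y_t < y_q; y_t is the smaller of the two.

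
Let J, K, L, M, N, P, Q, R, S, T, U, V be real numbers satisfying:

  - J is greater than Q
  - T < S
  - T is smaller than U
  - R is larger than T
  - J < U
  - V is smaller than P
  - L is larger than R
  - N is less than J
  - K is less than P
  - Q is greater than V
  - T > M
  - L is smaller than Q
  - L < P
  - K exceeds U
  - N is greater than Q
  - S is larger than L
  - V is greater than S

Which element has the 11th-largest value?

Chaining the given pairs: M < T < R < L < S < V < Q < N < J < U < K < P.
Counting 11 from the largest end gives T.

T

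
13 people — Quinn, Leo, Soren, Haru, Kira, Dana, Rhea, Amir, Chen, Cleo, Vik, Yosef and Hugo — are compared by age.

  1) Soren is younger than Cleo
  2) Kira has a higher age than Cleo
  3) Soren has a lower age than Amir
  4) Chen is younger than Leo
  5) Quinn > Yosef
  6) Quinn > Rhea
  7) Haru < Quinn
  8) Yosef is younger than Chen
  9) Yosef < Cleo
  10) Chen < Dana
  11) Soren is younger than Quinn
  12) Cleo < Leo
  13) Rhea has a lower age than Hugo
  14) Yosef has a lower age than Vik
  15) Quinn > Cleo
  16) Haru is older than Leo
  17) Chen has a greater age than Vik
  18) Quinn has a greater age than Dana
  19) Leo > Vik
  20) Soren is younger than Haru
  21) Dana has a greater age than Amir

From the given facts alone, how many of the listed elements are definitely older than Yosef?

Directly above Yosef: Vik, Chen, Cleo, Quinn.
One step further: Leo, Dana, Kira (7 so far).
One step further: Haru (8 so far).
Nothing else is reachable above Yosef; 8 in all.

8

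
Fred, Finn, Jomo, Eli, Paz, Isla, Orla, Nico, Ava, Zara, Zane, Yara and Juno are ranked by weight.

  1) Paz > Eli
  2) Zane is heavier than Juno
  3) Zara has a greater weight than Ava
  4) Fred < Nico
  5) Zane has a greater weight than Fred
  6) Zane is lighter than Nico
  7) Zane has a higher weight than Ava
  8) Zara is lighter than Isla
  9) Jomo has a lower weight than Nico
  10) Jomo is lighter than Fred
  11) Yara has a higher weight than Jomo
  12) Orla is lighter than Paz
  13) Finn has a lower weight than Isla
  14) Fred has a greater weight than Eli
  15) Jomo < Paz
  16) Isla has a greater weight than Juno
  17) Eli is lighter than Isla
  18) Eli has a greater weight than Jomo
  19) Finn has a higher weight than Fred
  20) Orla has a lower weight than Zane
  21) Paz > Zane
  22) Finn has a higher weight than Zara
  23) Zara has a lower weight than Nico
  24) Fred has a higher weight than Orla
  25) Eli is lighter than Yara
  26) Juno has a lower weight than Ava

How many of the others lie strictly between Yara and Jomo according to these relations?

1

Chaining upward from Jomo reaches: Eli, Fred, Zane, Finn, Isla, Nico, Paz.
Chaining downward from Yara reaches: Eli.
Strictly between Jomo and Yara are those in both lists: Eli — 1 element.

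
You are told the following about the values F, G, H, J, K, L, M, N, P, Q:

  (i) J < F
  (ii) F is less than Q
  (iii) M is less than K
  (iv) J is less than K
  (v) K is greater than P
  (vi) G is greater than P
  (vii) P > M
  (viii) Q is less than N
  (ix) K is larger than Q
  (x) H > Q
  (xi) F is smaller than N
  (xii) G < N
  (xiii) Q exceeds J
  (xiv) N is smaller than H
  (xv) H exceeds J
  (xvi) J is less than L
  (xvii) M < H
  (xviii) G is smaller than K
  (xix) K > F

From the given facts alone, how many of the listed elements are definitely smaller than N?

6

From N the given relations immediately reach F, Q, G.
From those, J, P — 5 in total.
From those, M — 6 in total.
Nothing else is reachable below N; 6 in all.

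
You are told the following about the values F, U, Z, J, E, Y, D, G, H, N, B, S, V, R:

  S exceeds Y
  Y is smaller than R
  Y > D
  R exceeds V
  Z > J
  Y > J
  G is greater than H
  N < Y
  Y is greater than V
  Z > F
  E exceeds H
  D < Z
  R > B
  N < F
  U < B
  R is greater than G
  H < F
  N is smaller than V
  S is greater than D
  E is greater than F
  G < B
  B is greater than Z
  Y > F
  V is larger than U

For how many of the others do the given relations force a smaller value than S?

Directly below S: D, Y.
One step further: J, N, F, V (6 so far).
One step further: H, U (8 so far).
Nothing else is reachable below S; 8 in all.

8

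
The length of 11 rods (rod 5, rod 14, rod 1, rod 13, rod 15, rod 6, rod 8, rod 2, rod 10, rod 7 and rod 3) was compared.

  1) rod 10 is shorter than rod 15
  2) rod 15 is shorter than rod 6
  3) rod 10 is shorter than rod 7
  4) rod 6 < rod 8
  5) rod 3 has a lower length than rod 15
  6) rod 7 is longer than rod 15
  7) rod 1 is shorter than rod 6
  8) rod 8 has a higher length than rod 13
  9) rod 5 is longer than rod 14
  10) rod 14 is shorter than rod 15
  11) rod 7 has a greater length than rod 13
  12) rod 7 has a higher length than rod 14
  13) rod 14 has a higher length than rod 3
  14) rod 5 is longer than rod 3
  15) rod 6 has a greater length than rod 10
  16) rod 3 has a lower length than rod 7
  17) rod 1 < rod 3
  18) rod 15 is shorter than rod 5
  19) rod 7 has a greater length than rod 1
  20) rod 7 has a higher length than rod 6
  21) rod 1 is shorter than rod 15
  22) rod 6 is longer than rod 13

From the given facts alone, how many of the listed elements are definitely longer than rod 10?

Directly above rod 10: rod 15, rod 6, rod 7.
One step further: rod 5, rod 8 (5 so far).
Nothing else is reachable above rod 10; 5 in all.

5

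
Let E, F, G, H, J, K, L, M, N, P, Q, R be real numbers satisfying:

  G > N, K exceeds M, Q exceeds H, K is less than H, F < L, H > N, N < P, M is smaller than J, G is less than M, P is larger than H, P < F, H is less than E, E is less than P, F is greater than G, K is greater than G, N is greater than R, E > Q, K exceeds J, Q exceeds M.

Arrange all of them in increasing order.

R < N < G < M < J < K < H < Q < E < P < F < L

Each adjacent pair is fixed by a given relation: R < N; N < G; G < M; M < J; J < K; K < H; H < Q; Q < E; E < P; P < F; F < L. Chaining them end to end gives the full order.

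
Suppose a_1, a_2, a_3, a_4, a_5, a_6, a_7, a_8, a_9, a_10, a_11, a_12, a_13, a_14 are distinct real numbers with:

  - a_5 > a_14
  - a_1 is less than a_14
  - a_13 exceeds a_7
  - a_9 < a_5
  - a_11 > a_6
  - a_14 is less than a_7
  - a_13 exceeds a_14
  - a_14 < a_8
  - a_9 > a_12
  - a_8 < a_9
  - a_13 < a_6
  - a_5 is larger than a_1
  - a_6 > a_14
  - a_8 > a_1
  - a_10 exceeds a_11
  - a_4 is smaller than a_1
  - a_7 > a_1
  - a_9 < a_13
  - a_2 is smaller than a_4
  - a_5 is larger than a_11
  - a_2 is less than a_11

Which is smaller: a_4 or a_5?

a_4

Chaining the given relations: a_4 < a_1 < a_14 < a_8 < a_9 < a_13 < a_6 < a_11 < a_5.
So a_4 < a_5; a_4 is the smaller of the two.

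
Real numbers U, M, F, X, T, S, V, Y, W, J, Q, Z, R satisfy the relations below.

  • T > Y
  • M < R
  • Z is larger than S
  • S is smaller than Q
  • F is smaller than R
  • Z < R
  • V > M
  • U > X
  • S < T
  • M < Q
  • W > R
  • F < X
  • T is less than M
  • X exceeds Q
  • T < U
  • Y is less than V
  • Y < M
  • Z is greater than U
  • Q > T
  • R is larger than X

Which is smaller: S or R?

S

S < T and T < M give S < M.
With M < Q: S < T < M < Q.
Then Q < X extends the chain to X.
Then X < U extends the chain to U.
With U < Z: S < T < M < Q < X < U < Z.
With Z < R: S < T < M < Q < X < U < Z < R.
So S < R; S is the smaller of the two.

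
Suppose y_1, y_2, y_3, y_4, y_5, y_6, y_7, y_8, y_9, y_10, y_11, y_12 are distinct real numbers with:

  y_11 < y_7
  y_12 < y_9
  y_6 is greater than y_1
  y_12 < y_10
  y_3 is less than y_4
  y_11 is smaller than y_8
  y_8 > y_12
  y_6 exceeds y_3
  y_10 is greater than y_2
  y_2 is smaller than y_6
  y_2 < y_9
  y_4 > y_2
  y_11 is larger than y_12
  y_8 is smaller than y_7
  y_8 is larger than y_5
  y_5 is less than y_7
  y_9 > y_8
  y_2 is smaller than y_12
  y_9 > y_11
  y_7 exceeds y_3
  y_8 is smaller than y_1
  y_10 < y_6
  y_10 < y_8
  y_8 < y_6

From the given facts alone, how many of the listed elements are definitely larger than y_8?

4

From y_8 the given relations immediately reach y_9, y_7, y_1, y_6.
Nothing else is reachable above y_8; 4 in all.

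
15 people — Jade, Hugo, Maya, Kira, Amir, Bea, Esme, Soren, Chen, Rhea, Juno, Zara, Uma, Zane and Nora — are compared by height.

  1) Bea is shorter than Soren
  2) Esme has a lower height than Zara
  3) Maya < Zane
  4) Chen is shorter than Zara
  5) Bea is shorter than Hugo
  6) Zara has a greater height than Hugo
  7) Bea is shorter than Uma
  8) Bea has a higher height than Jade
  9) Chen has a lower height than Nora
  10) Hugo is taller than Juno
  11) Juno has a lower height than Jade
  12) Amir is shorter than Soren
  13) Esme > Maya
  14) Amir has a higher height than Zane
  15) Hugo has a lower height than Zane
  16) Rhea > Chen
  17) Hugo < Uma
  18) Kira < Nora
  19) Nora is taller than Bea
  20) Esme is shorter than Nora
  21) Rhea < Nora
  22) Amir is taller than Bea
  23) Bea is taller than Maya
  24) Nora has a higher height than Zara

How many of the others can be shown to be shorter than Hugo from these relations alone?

4

Directly below Hugo: Juno, Bea.
One step further: Maya, Jade (4 so far).
No other element is forced below Hugo by the given relations, so the count is 4.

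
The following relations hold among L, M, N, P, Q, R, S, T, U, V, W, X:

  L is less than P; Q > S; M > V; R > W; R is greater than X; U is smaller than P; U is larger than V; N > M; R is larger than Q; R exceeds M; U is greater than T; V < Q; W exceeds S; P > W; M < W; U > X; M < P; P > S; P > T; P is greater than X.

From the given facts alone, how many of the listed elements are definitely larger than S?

Directly above S: Q, W, P.
One step further: R (4 so far).
No other element is forced above S by the given relations, so the count is 4.

4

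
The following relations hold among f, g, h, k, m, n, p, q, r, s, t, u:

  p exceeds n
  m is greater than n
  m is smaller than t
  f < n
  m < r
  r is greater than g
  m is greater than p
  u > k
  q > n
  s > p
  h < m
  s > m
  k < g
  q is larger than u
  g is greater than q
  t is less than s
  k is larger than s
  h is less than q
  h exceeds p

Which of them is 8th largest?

Chaining the given pairs: f < n < p < h < m < t < s < k < u < q < g < r.
The 8th largest is m.

m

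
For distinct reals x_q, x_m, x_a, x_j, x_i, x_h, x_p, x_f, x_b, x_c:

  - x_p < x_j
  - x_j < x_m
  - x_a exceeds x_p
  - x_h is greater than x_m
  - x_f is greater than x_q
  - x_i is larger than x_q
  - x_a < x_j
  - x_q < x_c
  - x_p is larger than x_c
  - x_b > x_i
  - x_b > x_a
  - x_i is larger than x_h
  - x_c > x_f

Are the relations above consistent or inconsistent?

Every relation is compatible with x_q < x_f < x_c < x_p < x_a < x_j < x_m < x_h < x_i < x_b; the set is consistent.

consistent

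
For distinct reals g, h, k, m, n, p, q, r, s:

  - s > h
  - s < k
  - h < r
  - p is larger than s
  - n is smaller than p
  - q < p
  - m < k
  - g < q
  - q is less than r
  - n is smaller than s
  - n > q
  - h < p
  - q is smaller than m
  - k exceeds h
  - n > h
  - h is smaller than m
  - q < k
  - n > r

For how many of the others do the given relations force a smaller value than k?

7

The elements the relations force below k are g, q, h, r, n, m, s — no chain reaches any other.
That is 7.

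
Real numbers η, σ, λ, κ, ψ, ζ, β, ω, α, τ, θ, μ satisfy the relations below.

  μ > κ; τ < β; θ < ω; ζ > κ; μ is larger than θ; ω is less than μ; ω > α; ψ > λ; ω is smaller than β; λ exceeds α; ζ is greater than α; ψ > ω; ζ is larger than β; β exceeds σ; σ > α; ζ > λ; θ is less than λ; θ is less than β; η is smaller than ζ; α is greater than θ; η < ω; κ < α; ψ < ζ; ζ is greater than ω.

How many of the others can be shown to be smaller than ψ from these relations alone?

6

Directly below ψ: λ, ω.
One step further: θ, α, η (5 so far).
One step further: κ (6 so far).
No other element is forced below ψ by the given relations, so the count is 6.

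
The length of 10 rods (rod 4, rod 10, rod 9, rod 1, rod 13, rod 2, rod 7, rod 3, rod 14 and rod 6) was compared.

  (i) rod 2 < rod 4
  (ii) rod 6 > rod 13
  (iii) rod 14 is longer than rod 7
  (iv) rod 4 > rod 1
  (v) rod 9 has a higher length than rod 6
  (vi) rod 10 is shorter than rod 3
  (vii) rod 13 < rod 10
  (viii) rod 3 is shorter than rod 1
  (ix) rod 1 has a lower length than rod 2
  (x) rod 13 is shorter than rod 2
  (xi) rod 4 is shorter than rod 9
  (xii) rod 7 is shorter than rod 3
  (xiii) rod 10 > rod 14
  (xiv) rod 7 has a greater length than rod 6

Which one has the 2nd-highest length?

Chaining the given pairs: rod 13 < rod 6 < rod 7 < rod 14 < rod 10 < rod 3 < rod 1 < rod 2 < rod 4 < rod 9.
The 2nd largest is rod 4.

rod 4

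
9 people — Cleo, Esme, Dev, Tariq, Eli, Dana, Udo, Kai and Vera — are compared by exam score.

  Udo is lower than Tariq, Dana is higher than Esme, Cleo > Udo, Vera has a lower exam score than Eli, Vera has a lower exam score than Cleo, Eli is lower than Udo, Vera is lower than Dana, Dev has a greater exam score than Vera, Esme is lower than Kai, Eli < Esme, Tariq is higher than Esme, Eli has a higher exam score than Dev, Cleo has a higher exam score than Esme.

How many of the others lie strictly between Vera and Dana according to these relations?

3

The relations place Vera below Dana. An element lies strictly between them when it is forced above Vera and also forced below Dana.
Above Vera: {Dev, Eli, Udo, Esme, Cleo, Kai, Tariq}. Below Dana: {Dev, Eli, Esme}.
Intersection: {Dev, Eli, Esme} — 3.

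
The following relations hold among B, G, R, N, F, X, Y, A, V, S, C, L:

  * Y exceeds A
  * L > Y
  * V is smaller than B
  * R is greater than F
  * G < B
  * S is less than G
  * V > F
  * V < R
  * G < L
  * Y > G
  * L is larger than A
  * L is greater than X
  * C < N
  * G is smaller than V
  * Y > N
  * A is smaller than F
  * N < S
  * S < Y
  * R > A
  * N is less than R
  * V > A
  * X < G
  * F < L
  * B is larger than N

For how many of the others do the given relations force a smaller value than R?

8

The elements the relations force below R are A, X, C, N, S, G, F, V — no chain reaches any other.
That is 8.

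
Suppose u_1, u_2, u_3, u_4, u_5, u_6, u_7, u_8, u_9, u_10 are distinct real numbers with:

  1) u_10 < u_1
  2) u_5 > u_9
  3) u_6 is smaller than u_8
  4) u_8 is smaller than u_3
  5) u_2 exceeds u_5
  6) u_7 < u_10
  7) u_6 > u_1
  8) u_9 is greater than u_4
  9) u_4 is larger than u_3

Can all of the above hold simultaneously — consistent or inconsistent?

The single ordering u_7 < u_10 < u_1 < u_6 < u_8 < u_3 < u_4 < u_9 < u_5 < u_2 satisfies every listed relation, so no contradiction arises.

consistent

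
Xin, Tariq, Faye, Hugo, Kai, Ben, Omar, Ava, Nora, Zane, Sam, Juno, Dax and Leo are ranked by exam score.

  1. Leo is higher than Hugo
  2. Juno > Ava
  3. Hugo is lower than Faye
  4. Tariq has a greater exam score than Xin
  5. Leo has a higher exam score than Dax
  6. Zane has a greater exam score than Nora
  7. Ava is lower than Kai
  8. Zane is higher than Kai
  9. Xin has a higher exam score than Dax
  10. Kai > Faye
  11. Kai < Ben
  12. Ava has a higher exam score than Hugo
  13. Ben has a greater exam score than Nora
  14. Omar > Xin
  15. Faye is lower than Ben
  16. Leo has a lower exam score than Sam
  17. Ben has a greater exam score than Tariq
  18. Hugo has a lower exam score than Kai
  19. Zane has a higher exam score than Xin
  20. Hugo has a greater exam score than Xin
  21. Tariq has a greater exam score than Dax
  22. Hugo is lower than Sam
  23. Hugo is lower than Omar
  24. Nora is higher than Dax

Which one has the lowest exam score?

Chaining upward from Dax: directly above it, Xin, Tariq, Nora, Leo; then Hugo, Omar, Ben, Zane, Sam; then Ava, Faye, Kai; then Juno.
That covers every other element, and nothing is given below Dax, so Dax is the lowest exam score.

Dax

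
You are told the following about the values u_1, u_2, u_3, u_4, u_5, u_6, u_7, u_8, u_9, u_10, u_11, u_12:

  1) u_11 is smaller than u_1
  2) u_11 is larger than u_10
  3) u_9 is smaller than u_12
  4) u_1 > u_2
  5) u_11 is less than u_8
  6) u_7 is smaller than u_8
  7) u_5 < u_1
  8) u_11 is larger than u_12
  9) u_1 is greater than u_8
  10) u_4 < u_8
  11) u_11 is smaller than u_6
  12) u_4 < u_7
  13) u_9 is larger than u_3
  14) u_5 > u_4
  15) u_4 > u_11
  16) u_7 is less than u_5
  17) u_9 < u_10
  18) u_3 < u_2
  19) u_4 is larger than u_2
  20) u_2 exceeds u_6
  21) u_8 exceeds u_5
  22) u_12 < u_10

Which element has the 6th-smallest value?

Piecing the relations together gives one ordering: u_3 < u_9 < u_12 < u_10 < u_11 < u_6 < u_2 < u_4 < u_7 < u_5 < u_8 < u_1.
The 6th smallest is u_6.

u_6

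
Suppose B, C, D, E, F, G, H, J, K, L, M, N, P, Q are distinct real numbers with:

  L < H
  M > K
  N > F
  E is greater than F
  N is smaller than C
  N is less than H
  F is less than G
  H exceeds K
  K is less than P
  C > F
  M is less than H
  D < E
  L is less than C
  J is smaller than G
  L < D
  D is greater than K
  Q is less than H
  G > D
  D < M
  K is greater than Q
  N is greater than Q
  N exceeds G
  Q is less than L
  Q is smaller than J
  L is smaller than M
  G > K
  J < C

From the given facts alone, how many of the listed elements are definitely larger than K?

From K the given relations immediately reach P, D, G, M, H.
From those, N, E — 7 in total.
From those, C — 8 in total.
Nothing else is reachable above K; 8 in all.

8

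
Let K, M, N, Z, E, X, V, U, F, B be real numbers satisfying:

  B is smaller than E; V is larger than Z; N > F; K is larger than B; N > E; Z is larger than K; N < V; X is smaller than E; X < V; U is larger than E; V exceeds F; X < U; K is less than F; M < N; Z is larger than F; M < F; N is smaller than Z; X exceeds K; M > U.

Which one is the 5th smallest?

U

Chaining the given pairs: B < K < X < E < U < M < F < N < Z < V.
The 5th smallest is U.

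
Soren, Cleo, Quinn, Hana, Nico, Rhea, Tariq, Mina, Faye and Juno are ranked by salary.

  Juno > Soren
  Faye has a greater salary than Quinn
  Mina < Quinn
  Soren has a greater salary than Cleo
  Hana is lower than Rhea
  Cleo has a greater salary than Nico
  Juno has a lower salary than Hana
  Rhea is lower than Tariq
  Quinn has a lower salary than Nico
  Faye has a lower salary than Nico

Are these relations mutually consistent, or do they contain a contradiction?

consistent

The single ordering Mina < Quinn < Faye < Nico < Cleo < Soren < Juno < Hana < Rhea < Tariq satisfies every listed relation, so no contradiction arises.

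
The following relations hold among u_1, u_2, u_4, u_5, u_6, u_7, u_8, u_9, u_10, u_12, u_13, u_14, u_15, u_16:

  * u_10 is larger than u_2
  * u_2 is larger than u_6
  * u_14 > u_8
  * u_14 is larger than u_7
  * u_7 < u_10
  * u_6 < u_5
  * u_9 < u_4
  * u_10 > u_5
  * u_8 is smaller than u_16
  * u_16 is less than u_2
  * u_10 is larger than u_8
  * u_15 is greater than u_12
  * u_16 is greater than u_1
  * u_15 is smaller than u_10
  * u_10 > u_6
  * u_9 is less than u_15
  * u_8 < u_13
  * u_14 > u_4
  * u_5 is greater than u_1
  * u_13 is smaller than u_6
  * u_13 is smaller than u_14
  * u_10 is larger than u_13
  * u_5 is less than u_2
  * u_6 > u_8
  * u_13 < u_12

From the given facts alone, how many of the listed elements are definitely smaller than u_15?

4

Directly below u_15: u_9, u_12.
One step further: u_13 (3 so far).
One step further: u_8 (4 so far).
Nothing else is reachable below u_15; 4 in all.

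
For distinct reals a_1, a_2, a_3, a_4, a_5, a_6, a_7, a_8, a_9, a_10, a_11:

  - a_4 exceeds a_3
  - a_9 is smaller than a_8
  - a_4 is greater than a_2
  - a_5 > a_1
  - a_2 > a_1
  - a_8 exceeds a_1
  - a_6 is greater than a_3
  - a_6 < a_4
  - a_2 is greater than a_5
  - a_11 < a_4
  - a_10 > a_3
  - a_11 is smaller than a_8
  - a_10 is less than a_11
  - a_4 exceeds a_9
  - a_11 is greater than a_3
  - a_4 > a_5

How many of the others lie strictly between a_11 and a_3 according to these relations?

1

The relations place a_3 below a_11. An element lies strictly between them when it is forced above a_3 and also forced below a_11.
Above a_3: {a_10, a_6, a_4, a_8}. Below a_11: {a_10}.
Intersection: {a_10} — 1.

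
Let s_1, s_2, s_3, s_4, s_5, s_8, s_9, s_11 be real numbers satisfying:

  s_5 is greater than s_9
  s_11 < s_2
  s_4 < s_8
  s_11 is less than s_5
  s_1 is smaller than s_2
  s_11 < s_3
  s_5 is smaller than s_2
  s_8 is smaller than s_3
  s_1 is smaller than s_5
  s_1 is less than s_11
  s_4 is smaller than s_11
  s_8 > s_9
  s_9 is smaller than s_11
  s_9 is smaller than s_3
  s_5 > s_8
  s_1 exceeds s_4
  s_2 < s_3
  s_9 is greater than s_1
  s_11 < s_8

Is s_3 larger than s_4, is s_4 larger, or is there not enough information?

s_3

Link the given pairs in sequence: s_4 < s_1; s_1 < s_9; s_9 < s_11; s_11 < s_8; s_8 < s_5; s_5 < s_2; s_2 < s_3.
Chaining these gives s_4 < s_1 < s_9 < s_11 < s_8 < s_5 < s_2 < s_3.
So s_3 is larger.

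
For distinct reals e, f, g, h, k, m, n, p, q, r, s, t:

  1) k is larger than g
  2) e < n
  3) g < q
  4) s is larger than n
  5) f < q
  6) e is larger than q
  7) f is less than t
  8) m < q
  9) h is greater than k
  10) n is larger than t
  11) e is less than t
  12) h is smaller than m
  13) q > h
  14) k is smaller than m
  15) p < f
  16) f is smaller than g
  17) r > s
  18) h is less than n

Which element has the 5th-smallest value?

h

Chaining the given pairs: p < f < g < k < h < m < q < e < t < n < s < r.
The 5th smallest is h.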